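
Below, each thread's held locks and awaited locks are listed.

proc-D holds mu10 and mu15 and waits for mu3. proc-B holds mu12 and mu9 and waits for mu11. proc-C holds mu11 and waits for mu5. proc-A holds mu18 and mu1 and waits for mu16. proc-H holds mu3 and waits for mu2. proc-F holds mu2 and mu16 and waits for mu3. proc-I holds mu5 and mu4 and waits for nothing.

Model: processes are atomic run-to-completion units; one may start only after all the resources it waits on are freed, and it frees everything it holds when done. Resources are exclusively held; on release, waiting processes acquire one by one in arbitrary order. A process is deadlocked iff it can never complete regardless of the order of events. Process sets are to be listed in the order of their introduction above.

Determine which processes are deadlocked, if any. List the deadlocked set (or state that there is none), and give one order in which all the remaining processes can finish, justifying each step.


Deadlocked: proc-D, proc-A, proc-H and proc-F.
Key observation: the waits loop around proc-H -> proc-F -> proc-H with no way out; proc-D and proc-A wait into the deadlock from upstream.
A valid finishing order for the others: proc-I, proc-C, proc-B.
Step-by-step check:
  proc-I: no waits; runs immediately, freeing mu5 and mu4
  run proc-C (all its waits — mu5 — are resolved); releases mu11
  run proc-B (all its waits — mu11 — are resolved); releases mu12 and mu9


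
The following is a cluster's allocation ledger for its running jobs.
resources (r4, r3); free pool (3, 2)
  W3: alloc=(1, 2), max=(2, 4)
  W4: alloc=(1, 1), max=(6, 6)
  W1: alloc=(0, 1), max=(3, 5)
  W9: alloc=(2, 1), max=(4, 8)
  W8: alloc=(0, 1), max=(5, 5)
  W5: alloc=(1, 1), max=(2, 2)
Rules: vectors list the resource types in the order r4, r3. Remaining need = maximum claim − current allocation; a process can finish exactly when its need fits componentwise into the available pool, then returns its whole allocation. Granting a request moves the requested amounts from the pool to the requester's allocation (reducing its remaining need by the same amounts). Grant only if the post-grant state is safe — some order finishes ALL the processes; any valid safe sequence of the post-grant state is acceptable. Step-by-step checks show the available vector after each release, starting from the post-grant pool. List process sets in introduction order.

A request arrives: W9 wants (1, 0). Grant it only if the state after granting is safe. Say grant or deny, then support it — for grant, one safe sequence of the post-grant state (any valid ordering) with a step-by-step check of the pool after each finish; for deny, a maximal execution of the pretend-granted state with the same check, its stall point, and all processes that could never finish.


DENY — the pretend-granted state is unsafe.
Key observation: after W3, W5, W1 the pool peaks at (4, 6), and each blocked process is short somewhere: W4 on r4; W9 on r3; W8 on r4.
On the post-grant state, W3, W5, W1 is a maximal run — nothing extends it. Step-by-step check:
  pool = (2, 2)
  run W3 (needs (1, 2), free (2, 2)); after release of (1, 2) the pool is (3, 4)
  run W5 (needs (1, 1), free (3, 4)); after release of (1, 1) the pool is (4, 5)
  run W1 (needs (3, 4), free (4, 5)); after release of (0, 1) the pool is (4, 6)
  blocked: W4 wants (5, 5), pool (4, 6) — not enough r4
  blocked: W9 wants (1, 7), pool (4, 6) — not enough r3
  blocked: W8 wants (5, 4), pool (4, 6) — not enough r4
Had the request been granted, W4, W9 and W8 could never finish.


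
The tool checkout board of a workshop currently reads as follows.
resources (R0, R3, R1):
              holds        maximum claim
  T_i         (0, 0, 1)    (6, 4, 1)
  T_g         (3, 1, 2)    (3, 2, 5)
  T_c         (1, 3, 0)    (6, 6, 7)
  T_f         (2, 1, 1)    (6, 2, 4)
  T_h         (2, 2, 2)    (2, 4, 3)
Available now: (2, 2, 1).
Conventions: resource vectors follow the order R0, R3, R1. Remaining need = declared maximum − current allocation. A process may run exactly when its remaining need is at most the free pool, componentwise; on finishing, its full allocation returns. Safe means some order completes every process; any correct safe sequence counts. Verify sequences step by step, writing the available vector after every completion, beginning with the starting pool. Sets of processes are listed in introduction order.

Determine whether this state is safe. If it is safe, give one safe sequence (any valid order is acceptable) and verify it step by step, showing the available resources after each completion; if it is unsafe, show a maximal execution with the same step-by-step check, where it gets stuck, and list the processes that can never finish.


SAFE. One safe sequence: T_h, T_f, T_i, T_g, T_c.
Key observation: at T_h the run first touches a limit — (0, 2, 1) against (2, 2, 1), exact on a resource it actually requests.
Step-by-step check:
  pool = (2, 2, 1)
  run T_h (needs (0, 2, 1), free (2, 2, 1)); after release of (2, 2, 2) the pool is (4, 4, 3)
  run T_f (needs (4, 1, 3), free (4, 4, 3)); after release of (2, 1, 1) the pool is (6, 5, 4)
  run T_i (needs (6, 4, 0), free (6, 5, 4)); after release of (0, 0, 1) the pool is (6, 5, 5)
  run T_g (needs (0, 1, 3), free (6, 5, 5)); after release of (3, 1, 2) the pool is (9, 6, 7)
  run T_c (needs (5, 3, 7), free (9, 6, 7)); after release of (1, 3, 0) the pool is (10, 9, 7)


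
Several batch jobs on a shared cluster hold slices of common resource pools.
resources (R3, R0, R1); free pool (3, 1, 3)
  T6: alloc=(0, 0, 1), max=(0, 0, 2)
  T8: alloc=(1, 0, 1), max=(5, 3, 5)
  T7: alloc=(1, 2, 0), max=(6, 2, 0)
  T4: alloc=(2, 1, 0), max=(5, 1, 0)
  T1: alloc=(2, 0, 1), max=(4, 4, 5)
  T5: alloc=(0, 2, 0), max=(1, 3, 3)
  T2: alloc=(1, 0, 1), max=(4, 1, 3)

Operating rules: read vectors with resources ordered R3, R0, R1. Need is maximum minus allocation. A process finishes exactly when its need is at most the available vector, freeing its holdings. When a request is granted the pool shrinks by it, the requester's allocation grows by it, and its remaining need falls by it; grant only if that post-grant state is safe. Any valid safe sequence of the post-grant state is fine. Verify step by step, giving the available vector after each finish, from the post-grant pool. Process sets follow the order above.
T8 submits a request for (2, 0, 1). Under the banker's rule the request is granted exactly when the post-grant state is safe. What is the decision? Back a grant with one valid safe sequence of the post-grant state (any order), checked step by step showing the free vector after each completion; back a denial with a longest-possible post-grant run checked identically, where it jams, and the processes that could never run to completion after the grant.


DENY. Granting would leave the state unsafe.
Key observation: even finishing T6, T5 leaves just (1, 3, 3) free — too little R3 for any of the remaining processes.
After a pretend grant, a maximal execution: T6, T5 — then nothing else fits. Walking it through:
  pool = (1, 1, 2)
  T6 needs (0, 0, 1) <= (1, 1, 2) -> finishes; pool += (0, 0, 1) = (1, 1, 3)
  T5 needs (1, 1, 3) <= (1, 1, 3) -> finishes; pool += (0, 2, 0) = (1, 3, 3)
  T8 still needs (2, 3, 3) but only (1, 3, 3) is free — short on R3
  T7 still needs (5, 0, 0) but only (1, 3, 3) is free — short on R3
  T4 still needs (3, 0, 0) but only (1, 3, 3) is free — short on R3
  T1 still needs (2, 4, 4) but only (1, 3, 3) is free — short on R3, R0 and R1
  T2 still needs (3, 1, 2) but only (1, 3, 3) is free — short on R3
Post-grant, the permanently blocked set is T8, T7, T4, T1 and T2.


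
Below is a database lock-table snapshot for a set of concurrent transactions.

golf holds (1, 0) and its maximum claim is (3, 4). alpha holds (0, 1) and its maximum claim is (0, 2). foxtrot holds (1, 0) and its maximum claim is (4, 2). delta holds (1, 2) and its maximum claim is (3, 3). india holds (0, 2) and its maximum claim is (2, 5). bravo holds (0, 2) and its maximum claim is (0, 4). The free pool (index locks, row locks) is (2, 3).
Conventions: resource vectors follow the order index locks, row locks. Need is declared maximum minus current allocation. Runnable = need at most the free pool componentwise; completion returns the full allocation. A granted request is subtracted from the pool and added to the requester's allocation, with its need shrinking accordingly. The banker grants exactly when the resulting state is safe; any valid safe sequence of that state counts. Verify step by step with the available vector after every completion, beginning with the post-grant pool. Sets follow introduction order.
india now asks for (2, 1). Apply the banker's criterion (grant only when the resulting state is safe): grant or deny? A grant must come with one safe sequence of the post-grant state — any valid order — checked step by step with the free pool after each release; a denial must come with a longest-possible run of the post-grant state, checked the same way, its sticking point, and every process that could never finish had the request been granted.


GRANT: granting preserves safety; a valid post-grant sequence is india, delta, bravo, foxtrot, alpha, golf.
Key observation: the transfer keeps a workable pool ((0, 2)); india starts the safe sequence.
Verifying the post-grant state step by step:
  pool = (0, 2)
  india needs (0, 2) <= (0, 2) -> finishes; pool += (2, 3) = (2, 5)
  delta needs (2, 1) <= (2, 5) -> finishes; pool += (1, 2) = (3, 7)
  bravo needs (0, 2) <= (3, 7) -> finishes; pool += (0, 2) = (3, 9)
  foxtrot needs (3, 2) <= (3, 9) -> finishes; pool += (1, 0) = (4, 9)
  alpha needs (0, 1) <= (4, 9) -> finishes; pool += (0, 1) = (4, 10)
  golf needs (2, 4) <= (4, 10) -> finishes; pool += (1, 0) = (5, 10)


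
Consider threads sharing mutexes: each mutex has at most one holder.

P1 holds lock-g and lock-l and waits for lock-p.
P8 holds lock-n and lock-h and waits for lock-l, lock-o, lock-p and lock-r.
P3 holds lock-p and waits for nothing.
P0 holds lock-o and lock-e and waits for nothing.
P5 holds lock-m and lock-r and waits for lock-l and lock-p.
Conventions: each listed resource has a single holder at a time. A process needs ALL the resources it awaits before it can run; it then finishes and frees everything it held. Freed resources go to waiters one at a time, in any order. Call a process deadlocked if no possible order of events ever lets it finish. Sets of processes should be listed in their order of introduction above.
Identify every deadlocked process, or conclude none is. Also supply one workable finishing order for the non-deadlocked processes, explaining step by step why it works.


Nothing here is deadlocked.
Key observation: there is no circular wait here — follow any chain and it reaches a process that is free to run now.
One completion order for the rest: P3, P0, P1, P5, P8.
Step-by-step check:
  P3: no waits; runs immediately, freeing lock-p
  P0: no waits; runs immediately, freeing lock-o and lock-e
  P1 waits on lock-p — all released -> runs and releases lock-g and lock-l
  P5 waits on lock-l and lock-p — all released -> runs and releases lock-m and lock-r
  P8 waits on lock-l, lock-o, lock-p and lock-r — all released -> runs and releases lock-n and lock-h


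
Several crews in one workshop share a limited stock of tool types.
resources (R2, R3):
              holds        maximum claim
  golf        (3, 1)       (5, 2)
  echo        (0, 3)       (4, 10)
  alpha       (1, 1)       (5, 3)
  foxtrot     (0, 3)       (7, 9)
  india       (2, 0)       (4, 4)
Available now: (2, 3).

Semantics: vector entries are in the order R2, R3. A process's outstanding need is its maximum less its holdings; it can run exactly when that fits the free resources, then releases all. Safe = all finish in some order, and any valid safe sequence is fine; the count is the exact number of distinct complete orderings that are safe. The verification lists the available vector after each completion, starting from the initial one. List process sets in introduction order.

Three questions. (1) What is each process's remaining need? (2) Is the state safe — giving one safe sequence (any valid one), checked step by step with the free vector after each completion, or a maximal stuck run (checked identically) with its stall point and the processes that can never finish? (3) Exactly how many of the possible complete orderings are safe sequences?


(1) Need matrix, components ordered R2, R3:
  golf: (2, 1)
  echo: (4, 7)
  alpha: (4, 2)
  foxtrot: (7, 6)
  india: (2, 4)
(2) UNSAFE — no complete ordering exists.
Key observation: even finishing golf, india, alpha leaves just (8, 5) free — too little R3 for any of the remaining processes.
The run golf, india, alpha cannot be extended any further. Walking it through:
  pool = (2, 3)
  run golf (needs (2, 1), free (2, 3)); after release of (3, 1) the pool is (5, 4)
  run india (needs (2, 4), free (5, 4)); after release of (2, 0) the pool is (7, 4)
  run alpha (needs (4, 2), free (7, 4)); after release of (1, 1) the pool is (8, 5)
  echo still needs (4, 7) but only (8, 5) is free — short on R3
  foxtrot still needs (7, 6) but only (8, 5) is free — short on R3
Never able to finish: echo and foxtrot.
(3) The exact count: 0 of the possible complete orderings are safe sequences.


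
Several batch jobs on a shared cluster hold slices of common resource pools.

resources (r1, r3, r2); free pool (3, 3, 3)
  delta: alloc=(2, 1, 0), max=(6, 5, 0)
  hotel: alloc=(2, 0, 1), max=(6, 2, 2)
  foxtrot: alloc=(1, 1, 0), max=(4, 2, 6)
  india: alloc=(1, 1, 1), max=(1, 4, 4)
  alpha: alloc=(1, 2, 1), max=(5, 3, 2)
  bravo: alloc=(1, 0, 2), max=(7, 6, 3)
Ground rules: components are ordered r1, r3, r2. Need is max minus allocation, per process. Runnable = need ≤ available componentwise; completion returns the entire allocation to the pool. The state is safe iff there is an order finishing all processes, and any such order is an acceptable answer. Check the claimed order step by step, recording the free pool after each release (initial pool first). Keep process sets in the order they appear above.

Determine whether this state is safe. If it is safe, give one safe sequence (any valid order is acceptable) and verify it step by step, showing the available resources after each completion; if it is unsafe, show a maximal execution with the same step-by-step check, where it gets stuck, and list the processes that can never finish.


SAFE, for example via the order india, delta, alpha, hotel, bravo, foxtrot.
Key observation: india marks the first exact bind of the order: its need (0, 3, 3) fits the free (3, 3, 3) with zero slack on a requested resource.
Check, step by step:
  pool = (3, 3, 3)
  india needs (0, 3, 3) <= (3, 3, 3) -> finishes; pool += (1, 1, 1) = (4, 4, 4)
  delta needs (4, 4, 0) <= (4, 4, 4) -> finishes; pool += (2, 1, 0) = (6, 5, 4)
  alpha needs (4, 1, 1) <= (6, 5, 4) -> finishes; pool += (1, 2, 1) = (7, 7, 5)
  hotel needs (4, 2, 1) <= (7, 7, 5) -> finishes; pool += (2, 0, 1) = (9, 7, 6)
  bravo needs (6, 6, 1) <= (9, 7, 6) -> finishes; pool += (1, 0, 2) = (10, 7, 8)
  foxtrot needs (3, 1, 6) <= (10, 7, 8) -> finishes; pool += (1, 1, 0) = (11, 8, 8)


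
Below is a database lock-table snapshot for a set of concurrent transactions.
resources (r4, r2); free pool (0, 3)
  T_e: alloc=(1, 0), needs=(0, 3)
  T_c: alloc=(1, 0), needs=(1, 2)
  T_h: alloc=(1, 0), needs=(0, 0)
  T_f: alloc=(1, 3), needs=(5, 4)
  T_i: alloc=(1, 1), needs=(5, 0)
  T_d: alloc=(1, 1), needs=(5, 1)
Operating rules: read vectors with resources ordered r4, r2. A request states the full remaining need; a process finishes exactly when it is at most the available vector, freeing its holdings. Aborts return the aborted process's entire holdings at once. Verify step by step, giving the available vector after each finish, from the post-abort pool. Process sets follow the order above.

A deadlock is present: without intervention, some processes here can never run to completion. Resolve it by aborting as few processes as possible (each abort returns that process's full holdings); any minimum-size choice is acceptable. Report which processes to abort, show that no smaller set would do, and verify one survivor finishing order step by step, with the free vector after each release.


Abort T_i and T_d.
Key observation: no ordering could ever have run T_f before the abort of T_i and T_d; with (2, 2) back in the pool it fits at step 4.
Minimality, checking each single-abort alternative: T_e alone leaves T_f blocked (short on r4 and r2); T_c alone leaves T_f blocked (short on r4 and r2); T_h alone leaves T_f blocked (short on r4 and r2); T_f alone leaves T_i blocked (short on r4); T_i alone leaves T_f blocked (short on r4); T_d alone leaves T_f blocked (short on r4).
The survivors complete as T_c, T_h, T_e, T_f. Step-by-step check (starting from the post-abort pool):
  pool = (2, 5)
  run T_c (needs (1, 2), free (2, 5)); after release of (1, 0) the pool is (3, 5)
  run T_h (needs (0, 0), free (3, 5)); after release of (1, 0) the pool is (4, 5)
  run T_e (needs (0, 3), free (4, 5)); after release of (1, 0) the pool is (5, 5)
  run T_f (needs (5, 4), free (5, 5)); after release of (1, 3) the pool is (6, 8)


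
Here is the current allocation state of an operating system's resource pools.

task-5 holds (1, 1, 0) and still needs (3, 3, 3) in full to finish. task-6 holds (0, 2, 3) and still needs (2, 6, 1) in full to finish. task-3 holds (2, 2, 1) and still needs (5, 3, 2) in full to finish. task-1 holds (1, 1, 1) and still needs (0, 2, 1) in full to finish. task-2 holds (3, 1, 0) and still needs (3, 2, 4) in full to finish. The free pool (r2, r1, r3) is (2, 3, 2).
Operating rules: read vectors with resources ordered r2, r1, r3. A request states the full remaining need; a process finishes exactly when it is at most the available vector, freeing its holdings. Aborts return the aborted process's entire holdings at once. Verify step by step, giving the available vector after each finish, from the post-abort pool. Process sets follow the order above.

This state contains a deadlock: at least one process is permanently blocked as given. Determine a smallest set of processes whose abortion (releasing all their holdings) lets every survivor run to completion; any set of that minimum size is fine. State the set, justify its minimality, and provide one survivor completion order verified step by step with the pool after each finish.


The answer: abort task-6.
Key observation: task-2 had no path to completion before; after the abort of task-6 ((0, 2, 3) returned), step 2 is where it fits.
No smaller set exists: with zero aborts the deadlock remains.
Survivors finish in the order: task-1, task-2, task-5, task-3. Verifying each step (pool after the aborts first):
  pool = (2, 5, 5)
  task-1: need (0, 2, 1) fits (2, 5, 5); releases (1, 1, 1), pool now (3, 6, 6)
  task-2: need (3, 2, 4) fits (3, 6, 6); releases (3, 1, 0), pool now (6, 7, 6)
  task-5: need (3, 3, 3) fits (6, 7, 6); releases (1, 1, 0), pool now (7, 8, 6)
  task-3: need (5, 3, 2) fits (7, 8, 6); releases (2, 2, 1), pool now (9, 10, 7)


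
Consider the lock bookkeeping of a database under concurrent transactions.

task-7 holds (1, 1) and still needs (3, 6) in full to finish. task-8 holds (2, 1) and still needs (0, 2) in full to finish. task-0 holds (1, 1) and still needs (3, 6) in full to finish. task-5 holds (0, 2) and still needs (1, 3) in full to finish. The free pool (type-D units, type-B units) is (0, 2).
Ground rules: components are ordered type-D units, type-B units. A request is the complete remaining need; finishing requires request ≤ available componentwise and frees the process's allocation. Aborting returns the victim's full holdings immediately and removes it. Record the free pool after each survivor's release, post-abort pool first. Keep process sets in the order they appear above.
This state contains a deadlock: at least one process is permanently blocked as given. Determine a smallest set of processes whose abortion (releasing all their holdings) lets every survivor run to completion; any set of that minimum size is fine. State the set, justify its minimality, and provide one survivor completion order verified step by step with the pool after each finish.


Abort task-7.
Key observation: the deadlocked task-0 becomes finishable only because task-7 released (1, 1); it completes at step 3 below.
Why nothing smaller works: aborting no one leaves the state deadlocked as given.
The survivors complete as task-5, task-8, task-0. Step-by-step check (starting from the post-abort pool):
  pool = (1, 3)
  task-5: need (1, 3) fits (1, 3); releases (0, 2), pool now (1, 5)
  task-8: need (0, 2) fits (1, 5); releases (2, 1), pool now (3, 6)
  task-0: need (3, 6) fits (3, 6); releases (1, 1), pool now (4, 7)


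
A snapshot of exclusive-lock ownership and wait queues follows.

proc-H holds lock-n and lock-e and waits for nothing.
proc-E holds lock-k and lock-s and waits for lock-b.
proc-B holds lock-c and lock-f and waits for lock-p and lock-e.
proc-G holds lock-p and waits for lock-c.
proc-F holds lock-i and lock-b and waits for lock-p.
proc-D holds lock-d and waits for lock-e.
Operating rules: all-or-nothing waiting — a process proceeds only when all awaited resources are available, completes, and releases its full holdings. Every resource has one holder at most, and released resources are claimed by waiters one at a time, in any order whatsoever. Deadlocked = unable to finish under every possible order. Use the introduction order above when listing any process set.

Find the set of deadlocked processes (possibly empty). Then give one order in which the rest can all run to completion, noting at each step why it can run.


Deadlocked: proc-E, proc-B, proc-G and proc-F.
Key observation: the waits loop around proc-G -> proc-B -> proc-G with no way out; proc-E and proc-F wait into the deadlock from upstream.
The rest can finish in the order proc-H, proc-D.
Walking it through:
  proc-H waits on nothing -> runs at once and releases lock-n and lock-e
  proc-D waits on lock-e — all released -> runs and releases lock-d


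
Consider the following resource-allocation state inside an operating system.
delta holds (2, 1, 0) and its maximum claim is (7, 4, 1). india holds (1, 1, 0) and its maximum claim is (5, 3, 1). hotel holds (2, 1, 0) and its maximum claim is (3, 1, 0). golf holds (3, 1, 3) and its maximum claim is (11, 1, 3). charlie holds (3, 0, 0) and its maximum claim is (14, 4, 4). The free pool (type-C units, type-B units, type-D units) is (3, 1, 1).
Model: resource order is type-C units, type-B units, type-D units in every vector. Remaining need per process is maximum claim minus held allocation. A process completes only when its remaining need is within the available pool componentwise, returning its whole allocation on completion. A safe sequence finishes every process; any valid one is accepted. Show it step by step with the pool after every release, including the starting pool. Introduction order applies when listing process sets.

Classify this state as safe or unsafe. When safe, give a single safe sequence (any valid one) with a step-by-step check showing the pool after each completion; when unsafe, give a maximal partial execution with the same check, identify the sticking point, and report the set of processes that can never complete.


SAFE. One safe sequence: hotel, india, delta, golf, charlie.
Key observation: the first exact fit in this order is india — it needs (4, 2, 1) with (5, 2, 1) free, meeting a requested resource to the last unit.
Verifying each step:
  pool = (3, 1, 1)
  hotel: need (1, 0, 0) fits (3, 1, 1); releases (2, 1, 0), pool now (5, 2, 1)
  india: need (4, 2, 1) fits (5, 2, 1); releases (1, 1, 0), pool now (6, 3, 1)
  delta: need (5, 3, 1) fits (6, 3, 1); releases (2, 1, 0), pool now (8, 4, 1)
  golf: need (8, 0, 0) fits (8, 4, 1); releases (3, 1, 3), pool now (11, 5, 4)
  charlie: need (11, 4, 4) fits (11, 5, 4); releases (3, 0, 0), pool now (14, 5, 4)


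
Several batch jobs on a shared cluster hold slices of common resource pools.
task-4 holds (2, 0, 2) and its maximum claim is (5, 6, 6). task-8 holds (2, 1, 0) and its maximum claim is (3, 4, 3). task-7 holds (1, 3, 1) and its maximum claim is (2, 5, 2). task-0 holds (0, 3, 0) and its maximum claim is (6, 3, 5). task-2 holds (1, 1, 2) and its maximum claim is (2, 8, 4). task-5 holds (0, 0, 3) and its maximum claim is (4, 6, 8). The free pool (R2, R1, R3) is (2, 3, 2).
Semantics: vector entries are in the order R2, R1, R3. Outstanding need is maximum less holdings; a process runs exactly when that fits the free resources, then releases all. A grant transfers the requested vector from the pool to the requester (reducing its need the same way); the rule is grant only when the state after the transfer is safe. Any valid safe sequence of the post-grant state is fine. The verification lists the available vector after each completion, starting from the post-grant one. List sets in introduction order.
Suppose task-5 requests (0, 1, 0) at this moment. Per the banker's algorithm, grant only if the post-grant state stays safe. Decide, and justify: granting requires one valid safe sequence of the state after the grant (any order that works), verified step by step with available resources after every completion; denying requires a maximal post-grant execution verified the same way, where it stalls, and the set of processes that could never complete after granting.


DENY — the pretend-granted state is unsafe.
Key observation: after task-7, task-8 the pool peaks at (5, 6, 3), and each blocked process is short somewhere: task-4 on R3; task-0 on R2, R3; task-2 on R1; task-5 on R3.
Pretend the grant happened; the run task-7, task-8 goes as far as possible. Walking it through:
  pool = (2, 2, 2)
  task-7 needs (1, 2, 1) <= (2, 2, 2) -> finishes; pool += (1, 3, 1) = (3, 5, 3)
  task-8 needs (1, 3, 3) <= (3, 5, 3) -> finishes; pool += (2, 1, 0) = (5, 6, 3)
  blocked: task-4 wants (3, 6, 4), pool (5, 6, 3) — not enough R3
  blocked: task-0 wants (6, 0, 5), pool (5, 6, 3) — not enough R2 and R3
  blocked: task-2 wants (1, 7, 2), pool (5, 6, 3) — not enough R1
  blocked: task-5 wants (4, 5, 5), pool (5, 6, 3) — not enough R3
Post-grant, the permanently blocked set is task-4, task-0, task-2 and task-5.


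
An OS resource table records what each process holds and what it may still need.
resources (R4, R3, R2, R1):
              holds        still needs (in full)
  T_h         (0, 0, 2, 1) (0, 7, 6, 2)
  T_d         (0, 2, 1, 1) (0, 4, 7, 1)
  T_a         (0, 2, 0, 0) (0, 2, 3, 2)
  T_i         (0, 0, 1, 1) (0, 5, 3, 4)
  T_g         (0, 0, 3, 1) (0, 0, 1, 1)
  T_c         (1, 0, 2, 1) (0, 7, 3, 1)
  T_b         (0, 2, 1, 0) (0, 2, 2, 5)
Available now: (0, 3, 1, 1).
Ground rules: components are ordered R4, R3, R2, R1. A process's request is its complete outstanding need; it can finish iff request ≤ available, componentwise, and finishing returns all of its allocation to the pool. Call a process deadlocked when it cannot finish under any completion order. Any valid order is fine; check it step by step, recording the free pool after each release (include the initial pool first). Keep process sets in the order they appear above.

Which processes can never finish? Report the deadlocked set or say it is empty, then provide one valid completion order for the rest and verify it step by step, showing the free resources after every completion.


The deadlocked set is T_h, T_d, T_i, T_c and T_b.
Key observation: after T_g, T_a the pool peaks at (0, 5, 4, 2), and each blocked process is short somewhere: T_h on R3, R2; T_d on R2; T_i on R1; T_c on R3; T_b on R1.
The rest can finish in the order T_g, T_a. Check, step by step:
  pool = (0, 3, 1, 1)
  T_g needs (0, 0, 1, 1) <= (0, 3, 1, 1) -> finishes; pool += (0, 0, 3, 1) = (0, 3, 4, 2)
  T_a needs (0, 2, 3, 2) <= (0, 3, 4, 2) -> finishes; pool += (0, 2, 0, 0) = (0, 5, 4, 2)
None of the blocked processes ever fits:
  T_h still needs (0, 7, 6, 2) but only (0, 5, 4, 2) is free — short on R3 and R2
  T_d still needs (0, 4, 7, 1) but only (0, 5, 4, 2) is free — short on R2
  T_i still needs (0, 5, 3, 4) but only (0, 5, 4, 2) is free — short on R1
  T_c still needs (0, 7, 3, 1) but only (0, 5, 4, 2) is free — short on R3
  T_b still needs (0, 2, 2, 5) but only (0, 5, 4, 2) is free — short on R1


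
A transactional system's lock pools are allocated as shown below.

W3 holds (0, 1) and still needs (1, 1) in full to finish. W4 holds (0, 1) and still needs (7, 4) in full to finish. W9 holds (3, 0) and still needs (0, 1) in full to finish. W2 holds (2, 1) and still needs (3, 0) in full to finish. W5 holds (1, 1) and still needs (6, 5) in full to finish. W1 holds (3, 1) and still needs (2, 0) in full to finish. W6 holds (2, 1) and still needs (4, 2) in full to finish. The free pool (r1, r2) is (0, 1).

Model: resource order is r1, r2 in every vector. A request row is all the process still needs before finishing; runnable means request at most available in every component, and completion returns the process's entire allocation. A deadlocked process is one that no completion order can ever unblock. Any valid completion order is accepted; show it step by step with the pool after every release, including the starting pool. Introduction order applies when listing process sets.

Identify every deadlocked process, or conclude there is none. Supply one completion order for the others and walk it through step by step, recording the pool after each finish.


No process is deadlocked.
Key observation: W9 fits the free pool immediately, and its release cascades until everyone finishes.
One completion order for the rest: W9, W2, W3, W6, W4, W5, W1. Check, step by step:
  pool = (0, 1)
  W9: need (0, 1) fits (0, 1); releases (3, 0), pool now (3, 1)
  W2: need (3, 0) fits (3, 1); releases (2, 1), pool now (5, 2)
  W3: need (1, 1) fits (5, 2); releases (0, 1), pool now (5, 3)
  W6: need (4, 2) fits (5, 3); releases (2, 1), pool now (7, 4)
  W4: need (7, 4) fits (7, 4); releases (0, 1), pool now (7, 5)
  W5: need (6, 5) fits (7, 5); releases (1, 1), pool now (8, 6)
  W1: need (2, 0) fits (8, 6); releases (3, 1), pool now (11, 7)


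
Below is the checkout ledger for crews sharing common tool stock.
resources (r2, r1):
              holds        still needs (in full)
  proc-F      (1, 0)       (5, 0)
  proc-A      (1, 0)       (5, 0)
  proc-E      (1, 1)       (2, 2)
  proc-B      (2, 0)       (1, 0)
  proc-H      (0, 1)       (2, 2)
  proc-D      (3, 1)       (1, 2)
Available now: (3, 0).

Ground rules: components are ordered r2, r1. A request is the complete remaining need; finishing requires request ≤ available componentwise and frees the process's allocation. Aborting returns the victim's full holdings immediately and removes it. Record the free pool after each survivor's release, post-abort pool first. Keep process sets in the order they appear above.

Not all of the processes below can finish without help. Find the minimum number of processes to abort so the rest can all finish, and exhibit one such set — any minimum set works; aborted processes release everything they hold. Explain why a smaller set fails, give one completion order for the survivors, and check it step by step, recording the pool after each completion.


Minimum abort set: proc-E and proc-H.
Key observation: proc-D was stuck for good until proc-E and proc-H gave back (1, 2); in the order shown it finishes at step 1.
Minimality, checking each single-abort alternative: proc-F alone leaves proc-E blocked (short on r1); proc-A alone leaves proc-E blocked (short on r1); proc-E alone leaves proc-H blocked (short on r1); proc-B alone leaves proc-E blocked (short on r1); proc-H alone leaves proc-E blocked (short on r1); proc-D alone leaves proc-E blocked (short on r1).
Survivors finish in the order: proc-D, proc-F, proc-A, proc-B. Step-by-step check (pool after the aborts first):
  pool = (4, 2)
  run proc-D (needs (1, 2), free (4, 2)); after release of (3, 1) the pool is (7, 3)
  run proc-F (needs (5, 0), free (7, 3)); after release of (1, 0) the pool is (8, 3)
  run proc-A (needs (5, 0), free (8, 3)); after release of (1, 0) the pool is (9, 3)
  run proc-B (needs (1, 0), free (9, 3)); after release of (2, 0) the pool is (11, 3)


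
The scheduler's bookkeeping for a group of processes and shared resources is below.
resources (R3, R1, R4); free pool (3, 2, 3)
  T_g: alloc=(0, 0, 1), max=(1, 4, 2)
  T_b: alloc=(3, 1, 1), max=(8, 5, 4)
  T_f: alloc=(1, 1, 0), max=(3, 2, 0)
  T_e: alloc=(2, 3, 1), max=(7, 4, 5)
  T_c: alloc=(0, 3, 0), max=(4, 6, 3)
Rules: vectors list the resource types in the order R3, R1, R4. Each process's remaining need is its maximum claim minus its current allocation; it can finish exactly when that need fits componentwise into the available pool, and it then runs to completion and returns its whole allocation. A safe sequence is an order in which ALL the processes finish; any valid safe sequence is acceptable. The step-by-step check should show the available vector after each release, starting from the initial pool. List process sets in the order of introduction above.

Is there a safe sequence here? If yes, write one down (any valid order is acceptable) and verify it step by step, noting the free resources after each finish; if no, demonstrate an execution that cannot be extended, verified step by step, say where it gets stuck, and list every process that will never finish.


UNSAFE — no complete ordering exists.
Key observation: after T_f, T_c, T_g complete, (4, 6, 4) is the best the pool ever gets, yet each leftover process wants more R3.
Going as far as possible: T_f, T_c, T_g; after that, nothing fits. Verifying each step:
  pool = (3, 2, 3)
  T_f needs (2, 1, 0) <= (3, 2, 3) -> finishes; pool += (1, 1, 0) = (4, 3, 3)
  T_c needs (4, 3, 3) <= (4, 3, 3) -> finishes; pool += (0, 3, 0) = (4, 6, 3)
  T_g needs (1, 4, 1) <= (4, 6, 3) -> finishes; pool += (0, 0, 1) = (4, 6, 4)
  T_b cannot run: need (5, 4, 3) vs free (4, 6, 4) (insufficient R3)
  T_e cannot run: need (5, 1, 4) vs free (4, 6, 4) (insufficient R3)
Never able to finish: T_b and T_e.


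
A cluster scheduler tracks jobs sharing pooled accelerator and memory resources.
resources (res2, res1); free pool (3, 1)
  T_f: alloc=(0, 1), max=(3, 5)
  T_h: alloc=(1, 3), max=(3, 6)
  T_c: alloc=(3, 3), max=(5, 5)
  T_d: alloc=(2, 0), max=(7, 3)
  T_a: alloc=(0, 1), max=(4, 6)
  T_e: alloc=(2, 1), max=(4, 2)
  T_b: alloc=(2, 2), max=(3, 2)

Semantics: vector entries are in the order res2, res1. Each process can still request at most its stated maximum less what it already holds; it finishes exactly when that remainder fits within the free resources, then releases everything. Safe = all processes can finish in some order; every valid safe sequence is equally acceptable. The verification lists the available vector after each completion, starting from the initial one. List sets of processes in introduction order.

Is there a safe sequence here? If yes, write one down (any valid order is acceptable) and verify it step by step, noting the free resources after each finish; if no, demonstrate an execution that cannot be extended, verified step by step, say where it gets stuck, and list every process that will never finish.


SAFE — a valid safe sequence is T_b, T_d, T_h, T_c, T_e, T_f, T_a.
Key observation: T_d is the earliest step where a requested resource binds exactly: need (5, 3), pool (5, 3) at its turn.
Walking it through:
  pool = (3, 1)
  T_b: need (1, 0) fits (3, 1); releases (2, 2), pool now (5, 3)
  T_d: need (5, 3) fits (5, 3); releases (2, 0), pool now (7, 3)
  T_h: need (2, 3) fits (7, 3); releases (1, 3), pool now (8, 6)
  T_c: need (2, 2) fits (8, 6); releases (3, 3), pool now (11, 9)
  T_e: need (2, 1) fits (11, 9); releases (2, 1), pool now (13, 10)
  T_f: need (3, 4) fits (13, 10); releases (0, 1), pool now (13, 11)
  T_a: need (4, 5) fits (13, 11); releases (0, 1), pool now (13, 12)


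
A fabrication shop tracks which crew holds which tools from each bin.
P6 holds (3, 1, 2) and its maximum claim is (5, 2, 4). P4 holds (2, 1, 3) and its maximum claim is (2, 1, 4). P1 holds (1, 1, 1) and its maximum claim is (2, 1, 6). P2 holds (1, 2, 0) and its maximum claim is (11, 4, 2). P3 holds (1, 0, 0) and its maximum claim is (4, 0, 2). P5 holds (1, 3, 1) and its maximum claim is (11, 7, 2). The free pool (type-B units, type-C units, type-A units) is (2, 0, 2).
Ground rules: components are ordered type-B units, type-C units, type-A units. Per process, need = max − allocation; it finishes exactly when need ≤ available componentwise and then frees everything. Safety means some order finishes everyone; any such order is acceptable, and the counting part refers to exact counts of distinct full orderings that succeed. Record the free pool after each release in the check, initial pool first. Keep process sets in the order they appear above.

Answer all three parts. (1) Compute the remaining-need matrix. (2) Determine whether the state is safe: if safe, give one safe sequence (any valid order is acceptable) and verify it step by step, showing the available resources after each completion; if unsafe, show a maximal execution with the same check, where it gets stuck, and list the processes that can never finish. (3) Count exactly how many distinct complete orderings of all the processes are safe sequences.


(1) Need matrix, components ordered type-B units, type-C units, type-A units:
  P6: (2, 1, 2)
  P4: (0, 0, 1)
  P1: (1, 0, 5)
  P2: (10, 2, 2)
  P3: (3, 0, 2)
  P5: (10, 4, 1)
(2) UNSAFE.
Key observation: P4, P6, P3, P1 can finish, but then (9, 3, 8) is all there is, and the blocked group's type-B units demands exceed it.
A maximal execution: P4, P6, P3, P1 — then nothing else fits. Check, step by step:
  pool = (2, 0, 2)
  run P4 (needs (0, 0, 1), free (2, 0, 2)); after release of (2, 1, 3) the pool is (4, 1, 5)
  run P6 (needs (2, 1, 2), free (4, 1, 5)); after release of (3, 1, 2) the pool is (7, 2, 7)
  run P3 (needs (3, 0, 2), free (7, 2, 7)); after release of (1, 0, 0) the pool is (8, 2, 7)
  run P1 (needs (1, 0, 5), free (8, 2, 7)); after release of (1, 1, 1) the pool is (9, 3, 8)
  P2 still needs (10, 2, 2) but only (9, 3, 8) is free — short on type-B units
  P5 still needs (10, 4, 1) but only (9, 3, 8) is free — short on type-B units and type-C units
Permanently blocked: P2 and P5.
(3) Exactly 0 of the possible complete orderings are safe sequences.


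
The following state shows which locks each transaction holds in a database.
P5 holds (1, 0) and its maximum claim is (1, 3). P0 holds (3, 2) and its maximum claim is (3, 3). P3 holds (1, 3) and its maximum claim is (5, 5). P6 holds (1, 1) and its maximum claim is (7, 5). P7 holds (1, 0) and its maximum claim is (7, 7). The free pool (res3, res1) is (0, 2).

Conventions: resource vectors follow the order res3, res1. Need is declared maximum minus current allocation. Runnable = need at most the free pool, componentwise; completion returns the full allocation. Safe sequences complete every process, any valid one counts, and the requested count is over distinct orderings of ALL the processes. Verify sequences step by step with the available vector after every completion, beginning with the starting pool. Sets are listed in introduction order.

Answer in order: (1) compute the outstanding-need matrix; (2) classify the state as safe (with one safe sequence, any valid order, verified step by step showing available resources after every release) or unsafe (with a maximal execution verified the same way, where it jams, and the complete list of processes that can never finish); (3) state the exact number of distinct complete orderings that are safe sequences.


(1) Outstanding need per process (order res3, res1):
  P5: (0, 3)
  P0: (0, 1)
  P3: (4, 2)
  P6: (6, 4)
  P7: (6, 7)
(2) The state is UNSAFE.
Key observation: the wall is res3: completing P0, P5, P3 brings the pool only to (5, 7), and all the rest need more.
The run P0, P5, P3 cannot be extended any further. Verifying each step:
  pool = (0, 2)
  P0 needs (0, 1) <= (0, 2) -> finishes; pool += (3, 2) = (3, 4)
  P5 needs (0, 3) <= (3, 4) -> finishes; pool += (1, 0) = (4, 4)
  P3 needs (4, 2) <= (4, 4) -> finishes; pool += (1, 3) = (5, 7)
  P6 still needs (6, 4) but only (5, 7) is free — short on res3
  P7 still needs (6, 7) but only (5, 7) is free — short on res3
Processes that can never finish: P6 and P7.
(3) Precisely 0 of the possible complete orderings are safe sequences.
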